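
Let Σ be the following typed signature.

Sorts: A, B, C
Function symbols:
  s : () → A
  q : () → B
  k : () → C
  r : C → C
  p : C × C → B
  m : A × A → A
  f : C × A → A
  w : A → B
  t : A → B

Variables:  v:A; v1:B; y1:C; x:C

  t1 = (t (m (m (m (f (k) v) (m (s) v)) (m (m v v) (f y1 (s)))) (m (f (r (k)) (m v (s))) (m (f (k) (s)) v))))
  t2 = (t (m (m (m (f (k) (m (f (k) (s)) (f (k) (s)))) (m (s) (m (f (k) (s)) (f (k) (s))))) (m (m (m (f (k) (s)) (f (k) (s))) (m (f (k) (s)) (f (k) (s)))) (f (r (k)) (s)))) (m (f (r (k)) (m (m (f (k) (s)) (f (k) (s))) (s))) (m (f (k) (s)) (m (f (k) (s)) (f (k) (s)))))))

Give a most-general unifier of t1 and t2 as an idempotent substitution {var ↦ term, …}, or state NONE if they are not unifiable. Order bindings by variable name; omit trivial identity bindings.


{v ↦ (m (f (k) (s)) (f (k) (s))), y1 ↦ (r (k))}


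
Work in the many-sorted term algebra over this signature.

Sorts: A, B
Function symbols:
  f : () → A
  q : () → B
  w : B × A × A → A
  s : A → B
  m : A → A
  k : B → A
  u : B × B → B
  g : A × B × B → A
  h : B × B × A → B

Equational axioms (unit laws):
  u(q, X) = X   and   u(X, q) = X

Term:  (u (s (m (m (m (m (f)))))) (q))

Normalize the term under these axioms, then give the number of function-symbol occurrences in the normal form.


1. (u (s (m (m (m (m (f)))))) (q))  →  (s (m (m (m (m (f))))))
normal form: (s (m (m (m (m (f))))))

size = 6


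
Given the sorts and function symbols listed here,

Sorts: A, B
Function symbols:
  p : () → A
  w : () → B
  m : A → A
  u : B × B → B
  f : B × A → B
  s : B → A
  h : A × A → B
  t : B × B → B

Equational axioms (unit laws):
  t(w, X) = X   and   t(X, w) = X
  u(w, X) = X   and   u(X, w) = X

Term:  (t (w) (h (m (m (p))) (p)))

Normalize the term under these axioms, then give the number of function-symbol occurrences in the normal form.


1. (t (w) (h (m (m (p))) (p)))  →  (h (m (m (p))) (p))
normal form: (h (m (m (p))) (p))

size = 5


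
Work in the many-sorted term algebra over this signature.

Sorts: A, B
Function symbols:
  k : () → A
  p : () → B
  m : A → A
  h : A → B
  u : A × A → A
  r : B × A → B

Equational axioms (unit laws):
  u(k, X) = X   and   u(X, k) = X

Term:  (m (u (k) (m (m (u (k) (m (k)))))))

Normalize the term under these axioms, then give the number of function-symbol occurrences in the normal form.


size = 5

1. (m (u (k) (m (m (u (k) (m (k)))))))  →  (m (m (m (u (k) (m (k))))))
2. (m (m (m (u (k) (m (k))))))  →  (m (m (m (m (k)))))
normal form: (m (m (m (m (k)))))


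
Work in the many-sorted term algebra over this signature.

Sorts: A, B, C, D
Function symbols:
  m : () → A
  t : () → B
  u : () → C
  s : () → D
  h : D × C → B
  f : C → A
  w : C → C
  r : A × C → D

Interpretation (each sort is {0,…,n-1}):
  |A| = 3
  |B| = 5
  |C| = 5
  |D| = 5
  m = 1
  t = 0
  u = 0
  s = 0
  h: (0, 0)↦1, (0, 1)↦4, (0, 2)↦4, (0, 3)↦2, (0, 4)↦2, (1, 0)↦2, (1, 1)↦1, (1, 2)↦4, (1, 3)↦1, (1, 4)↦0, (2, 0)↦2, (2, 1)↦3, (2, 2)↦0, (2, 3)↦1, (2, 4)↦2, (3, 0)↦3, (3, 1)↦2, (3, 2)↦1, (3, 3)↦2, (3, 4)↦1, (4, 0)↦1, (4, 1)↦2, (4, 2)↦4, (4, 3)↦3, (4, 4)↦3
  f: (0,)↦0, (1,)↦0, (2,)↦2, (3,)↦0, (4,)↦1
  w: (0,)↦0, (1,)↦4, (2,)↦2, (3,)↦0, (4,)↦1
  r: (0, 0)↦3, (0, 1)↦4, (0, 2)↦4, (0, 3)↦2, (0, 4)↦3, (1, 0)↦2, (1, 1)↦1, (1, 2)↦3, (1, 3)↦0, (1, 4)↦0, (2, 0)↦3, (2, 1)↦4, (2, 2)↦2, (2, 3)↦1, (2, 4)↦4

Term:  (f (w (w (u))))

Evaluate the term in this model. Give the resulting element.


value = 0

  u = 0
  (w (u)) = w(0,) = 0
  (w (w (u))) = w(0,) = 0
  (f (w (w (u)))) = f(0,) = 0


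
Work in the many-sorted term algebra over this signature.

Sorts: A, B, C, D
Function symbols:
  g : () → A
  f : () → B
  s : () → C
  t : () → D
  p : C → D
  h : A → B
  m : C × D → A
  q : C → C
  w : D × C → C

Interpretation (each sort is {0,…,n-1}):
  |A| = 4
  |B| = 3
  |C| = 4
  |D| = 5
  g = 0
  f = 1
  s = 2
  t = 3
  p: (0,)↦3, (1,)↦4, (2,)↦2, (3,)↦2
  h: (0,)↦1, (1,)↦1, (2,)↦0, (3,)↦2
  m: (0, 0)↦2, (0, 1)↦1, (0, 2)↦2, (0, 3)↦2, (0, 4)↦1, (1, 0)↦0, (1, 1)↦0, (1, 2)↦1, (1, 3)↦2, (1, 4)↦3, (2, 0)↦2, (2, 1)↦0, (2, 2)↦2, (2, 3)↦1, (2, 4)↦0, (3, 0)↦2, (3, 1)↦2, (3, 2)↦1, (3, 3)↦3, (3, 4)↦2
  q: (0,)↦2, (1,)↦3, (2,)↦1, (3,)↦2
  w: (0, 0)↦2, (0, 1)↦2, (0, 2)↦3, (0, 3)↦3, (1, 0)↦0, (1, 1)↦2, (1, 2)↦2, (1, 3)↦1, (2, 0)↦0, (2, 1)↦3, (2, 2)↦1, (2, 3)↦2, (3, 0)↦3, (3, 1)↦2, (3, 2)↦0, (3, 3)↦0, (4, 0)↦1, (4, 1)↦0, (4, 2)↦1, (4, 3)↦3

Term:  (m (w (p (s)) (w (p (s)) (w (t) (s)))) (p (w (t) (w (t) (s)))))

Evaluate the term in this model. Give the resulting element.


value = 2

  s = 2
  (p (s)) = p(2,) = 2
  s = 2
  (p (s)) = p(2,) = 2
  t = 3
  s = 2
  (w (t) (s)) = w(3, 2) = 0
  (w (p (s)) (w (t) (s))) = w(2, 0) = 0
  (w (p (s)) (w (p (s)) (w (t) (s)))) = w(2, 0) = 0
  t = 3
  t = 3
  s = 2
  (w (t) (s)) = w(3, 2) = 0
  (w (t) (w (t) (s))) = w(3, 0) = 3
  (p (w (t) (w (t) (s)))) = p(3,) = 2
  (m (w (p (s)) (w (p (s)) (w (t) (s)))) (p (w (t) (w (t) (s))))) = m(0, 2) = 2


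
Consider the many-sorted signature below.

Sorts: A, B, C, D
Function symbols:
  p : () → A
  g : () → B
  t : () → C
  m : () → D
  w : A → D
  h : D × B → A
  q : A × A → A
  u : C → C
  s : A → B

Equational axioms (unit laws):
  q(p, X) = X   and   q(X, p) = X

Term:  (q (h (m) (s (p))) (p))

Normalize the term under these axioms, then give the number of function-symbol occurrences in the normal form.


1. (q (h (m) (s (p))) (p))  →  (h (m) (s (p)))
normal form: (h (m) (s (p)))

size = 4


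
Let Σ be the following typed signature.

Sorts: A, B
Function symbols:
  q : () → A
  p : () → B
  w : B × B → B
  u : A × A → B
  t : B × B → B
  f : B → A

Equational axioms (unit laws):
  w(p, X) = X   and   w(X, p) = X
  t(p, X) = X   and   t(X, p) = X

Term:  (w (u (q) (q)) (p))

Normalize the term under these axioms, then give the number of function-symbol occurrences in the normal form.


size = 3

1. (w (u (q) (q)) (p))  →  (u (q) (q))
normal form: (u (q) (q))


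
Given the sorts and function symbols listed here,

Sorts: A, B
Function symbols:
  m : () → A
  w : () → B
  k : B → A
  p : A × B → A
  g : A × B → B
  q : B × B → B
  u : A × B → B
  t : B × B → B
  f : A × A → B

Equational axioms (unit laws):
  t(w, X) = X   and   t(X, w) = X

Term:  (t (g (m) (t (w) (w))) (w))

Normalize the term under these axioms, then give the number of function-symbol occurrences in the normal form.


size = 3

1. (t (g (m) (t (w) (w))) (w))  →  (g (m) (t (w) (w)))
2. (g (m) (t (w) (w)))  →  (g (m) (w))
normal form: (g (m) (w))


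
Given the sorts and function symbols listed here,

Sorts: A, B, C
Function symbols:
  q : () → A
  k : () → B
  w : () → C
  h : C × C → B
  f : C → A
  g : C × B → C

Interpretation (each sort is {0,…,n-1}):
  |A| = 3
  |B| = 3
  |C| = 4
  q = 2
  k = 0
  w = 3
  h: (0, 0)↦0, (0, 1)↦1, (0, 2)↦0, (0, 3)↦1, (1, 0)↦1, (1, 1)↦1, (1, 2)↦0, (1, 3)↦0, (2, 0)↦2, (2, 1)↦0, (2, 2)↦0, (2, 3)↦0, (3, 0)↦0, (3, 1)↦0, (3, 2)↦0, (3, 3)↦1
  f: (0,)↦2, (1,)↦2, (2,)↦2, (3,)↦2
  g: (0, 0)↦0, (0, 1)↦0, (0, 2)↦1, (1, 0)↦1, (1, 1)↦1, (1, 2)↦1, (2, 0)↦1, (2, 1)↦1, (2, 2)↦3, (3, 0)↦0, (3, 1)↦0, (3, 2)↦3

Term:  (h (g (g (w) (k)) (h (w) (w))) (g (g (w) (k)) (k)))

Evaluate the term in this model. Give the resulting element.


  w = 3
  k = 0
  (g (w) (k)) = g(3, 0) = 0
  w = 3
  w = 3
  (h (w) (w)) = h(3, 3) = 1
  (g (g (w) (k)) (h (w) (w))) = g(0, 1) = 0
  w = 3
  k = 0
  (g (w) (k)) = g(3, 0) = 0
  k = 0
  (g (g (w) (k)) (k)) = g(0, 0) = 0
  (h (g (g (w) (k)) (h (w) (w))) (g (g (w) (k)) (k))) = h(0, 0) = 0

value = 0


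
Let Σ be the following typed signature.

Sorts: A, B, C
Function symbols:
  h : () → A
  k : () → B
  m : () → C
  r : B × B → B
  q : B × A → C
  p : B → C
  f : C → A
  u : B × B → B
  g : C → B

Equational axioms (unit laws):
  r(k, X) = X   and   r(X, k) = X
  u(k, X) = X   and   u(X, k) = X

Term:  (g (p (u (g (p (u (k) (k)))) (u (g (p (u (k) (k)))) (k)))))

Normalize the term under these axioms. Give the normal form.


1. (g (p (u (g (p (u (k) (k)))) (u (g (p (u (k) (k)))) (k)))))  →  (g (p (u (g (p (k))) (u (g (p (u (k) (k)))) (k)))))
2. (g (p (u (g (p (k))) (u (g (p (u (k) (k)))) (k)))))  →  (g (p (u (g (p (k))) (g (p (u (k) (k)))))))
3. (g (p (u (g (p (k))) (g (p (u (k) (k)))))))  →  (g (p (u (g (p (k))) (g (p (k))))))

normal form = (g (p (u (g (p (k))) (g (p (k))))))


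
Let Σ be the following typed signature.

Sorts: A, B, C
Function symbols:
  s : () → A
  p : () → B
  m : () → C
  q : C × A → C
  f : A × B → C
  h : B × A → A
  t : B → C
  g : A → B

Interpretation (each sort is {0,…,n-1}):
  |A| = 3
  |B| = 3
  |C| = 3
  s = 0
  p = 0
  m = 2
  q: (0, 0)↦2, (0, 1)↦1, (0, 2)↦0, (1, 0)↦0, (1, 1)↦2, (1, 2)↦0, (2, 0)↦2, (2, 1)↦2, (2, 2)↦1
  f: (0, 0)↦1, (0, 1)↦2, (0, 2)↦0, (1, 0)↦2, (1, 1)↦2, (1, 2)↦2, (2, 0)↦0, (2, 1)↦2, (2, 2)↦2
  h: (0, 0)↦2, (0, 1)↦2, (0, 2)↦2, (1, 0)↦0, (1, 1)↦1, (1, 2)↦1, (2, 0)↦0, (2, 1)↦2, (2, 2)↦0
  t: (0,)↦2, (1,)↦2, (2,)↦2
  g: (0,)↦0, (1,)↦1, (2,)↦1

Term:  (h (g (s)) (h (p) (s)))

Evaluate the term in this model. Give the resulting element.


  s = 0
  (g (s)) = g(0,) = 0
  p = 0
  s = 0
  (h (p) (s)) = h(0, 0) = 2
  (h (g (s)) (h (p) (s))) = h(0, 2) = 2

value = 2


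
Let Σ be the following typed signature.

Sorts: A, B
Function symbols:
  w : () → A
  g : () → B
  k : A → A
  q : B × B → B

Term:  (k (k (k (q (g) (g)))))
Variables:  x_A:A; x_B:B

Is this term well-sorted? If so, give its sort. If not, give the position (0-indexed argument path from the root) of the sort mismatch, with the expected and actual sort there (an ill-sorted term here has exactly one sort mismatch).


        (g) : B
        (g) : B
      (q (g) (g)) : B
    (k (q (g) (g))) : ✗ arg 0 at [0, 0, 0] has sort B, expected A

ill-sorted at position [0, 0, 0]: expected A, got B


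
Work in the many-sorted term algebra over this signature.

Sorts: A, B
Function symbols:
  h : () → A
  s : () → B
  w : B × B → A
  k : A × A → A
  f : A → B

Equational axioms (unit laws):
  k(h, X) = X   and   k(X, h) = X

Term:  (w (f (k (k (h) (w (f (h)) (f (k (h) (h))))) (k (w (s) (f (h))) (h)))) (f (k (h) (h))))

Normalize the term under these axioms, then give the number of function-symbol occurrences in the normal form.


size = 14

1. (w (f (k (k (h) (w (f (h)) (f (k (h) (h))))) (k (w (s) (f (h))) (h)))) (f (k (h) (h))))  →  (w (f (k (w (f (h)) (f (k (h) (h)))) (k (w (s) (f (h))) (h)))) (f (k (h) (h))))
2. (w (f (k (w (f (h)) (f (k (h) (h)))) (k (w (s) (f (h))) (h)))) (f (k (h) (h))))  →  (w (f (k (w (f (h)) (f (h))) (k (w (s) (f (h))) (h)))) (f (k (h) (h))))
3. (w (f (k (w (f (h)) (f (h))) (k (w (s) (f (h))) (h)))) (f (k (h) (h))))  →  (w (f (k (w (f (h)) (f (h))) (w (s) (f (h))))) (f (k (h) (h))))
4. (w (f (k (w (f (h)) (f (h))) (w (s) (f (h))))) (f (k (h) (h))))  →  (w (f (k (w (f (h)) (f (h))) (w (s) (f (h))))) (f (h)))
normal form: (w (f (k (w (f (h)) (f (h))) (w (s) (f (h))))) (f (h)))


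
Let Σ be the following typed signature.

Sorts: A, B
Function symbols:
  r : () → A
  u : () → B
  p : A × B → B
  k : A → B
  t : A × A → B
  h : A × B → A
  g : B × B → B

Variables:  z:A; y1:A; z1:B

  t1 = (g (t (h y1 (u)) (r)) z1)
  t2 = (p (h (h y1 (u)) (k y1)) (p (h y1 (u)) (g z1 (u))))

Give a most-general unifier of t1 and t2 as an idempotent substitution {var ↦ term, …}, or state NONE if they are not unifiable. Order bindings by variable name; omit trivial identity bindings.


NONE (not unifiable)

head clash or occurs-check failure — not unifiable


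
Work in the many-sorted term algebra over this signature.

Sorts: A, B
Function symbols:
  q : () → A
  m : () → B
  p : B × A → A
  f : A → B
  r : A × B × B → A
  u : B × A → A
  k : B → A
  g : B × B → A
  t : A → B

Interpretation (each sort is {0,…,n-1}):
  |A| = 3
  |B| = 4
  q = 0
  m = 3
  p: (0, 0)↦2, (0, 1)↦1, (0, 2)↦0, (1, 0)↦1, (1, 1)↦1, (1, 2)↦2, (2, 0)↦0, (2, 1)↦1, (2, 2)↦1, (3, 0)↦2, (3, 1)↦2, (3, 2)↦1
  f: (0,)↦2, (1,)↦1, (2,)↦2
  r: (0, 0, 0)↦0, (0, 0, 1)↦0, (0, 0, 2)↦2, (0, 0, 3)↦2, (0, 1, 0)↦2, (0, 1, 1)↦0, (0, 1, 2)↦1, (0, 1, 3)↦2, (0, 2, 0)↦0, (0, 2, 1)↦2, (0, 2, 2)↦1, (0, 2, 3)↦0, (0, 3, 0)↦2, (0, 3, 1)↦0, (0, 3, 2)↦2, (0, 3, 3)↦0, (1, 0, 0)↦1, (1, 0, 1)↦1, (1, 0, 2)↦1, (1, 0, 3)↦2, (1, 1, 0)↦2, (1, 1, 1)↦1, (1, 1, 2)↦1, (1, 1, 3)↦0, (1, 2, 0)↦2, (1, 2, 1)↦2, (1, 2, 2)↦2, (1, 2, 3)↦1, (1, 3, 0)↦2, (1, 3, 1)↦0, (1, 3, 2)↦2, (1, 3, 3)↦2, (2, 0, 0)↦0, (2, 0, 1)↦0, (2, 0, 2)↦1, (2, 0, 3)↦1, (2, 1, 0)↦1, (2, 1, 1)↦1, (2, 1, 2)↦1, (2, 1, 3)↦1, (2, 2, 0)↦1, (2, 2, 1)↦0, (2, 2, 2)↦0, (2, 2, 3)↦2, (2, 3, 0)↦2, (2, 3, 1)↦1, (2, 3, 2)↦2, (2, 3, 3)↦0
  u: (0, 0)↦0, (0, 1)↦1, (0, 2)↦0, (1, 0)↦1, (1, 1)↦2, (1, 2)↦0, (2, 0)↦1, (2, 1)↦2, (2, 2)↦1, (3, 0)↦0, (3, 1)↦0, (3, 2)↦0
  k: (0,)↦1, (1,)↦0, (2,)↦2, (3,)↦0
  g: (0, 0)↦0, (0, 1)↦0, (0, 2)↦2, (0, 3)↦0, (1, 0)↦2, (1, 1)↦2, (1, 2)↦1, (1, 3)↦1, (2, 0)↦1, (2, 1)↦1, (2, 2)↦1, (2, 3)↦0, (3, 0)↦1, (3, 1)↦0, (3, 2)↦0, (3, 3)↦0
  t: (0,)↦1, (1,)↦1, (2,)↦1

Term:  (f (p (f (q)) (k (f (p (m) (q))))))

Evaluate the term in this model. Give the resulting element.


value = 1

  q = 0
  (f (q)) = f(0,) = 2
  m = 3
  q = 0
  (p (m) (q)) = p(3, 0) = 2
  (f (p (m) (q))) = f(2,) = 2
  (k (f (p (m) (q)))) = k(2,) = 2
  (p (f (q)) (k (f (p (m) (q))))) = p(2, 2) = 1
  (f (p (f (q)) (k (f (p (m) (q)))))) = f(1,) = 1


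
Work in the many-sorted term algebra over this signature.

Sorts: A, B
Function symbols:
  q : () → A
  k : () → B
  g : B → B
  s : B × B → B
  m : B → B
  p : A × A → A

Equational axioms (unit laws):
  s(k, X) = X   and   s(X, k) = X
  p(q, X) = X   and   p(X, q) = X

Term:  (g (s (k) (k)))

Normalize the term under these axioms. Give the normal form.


1. (g (s (k) (k)))  →  (g (k))

normal form = (g (k))


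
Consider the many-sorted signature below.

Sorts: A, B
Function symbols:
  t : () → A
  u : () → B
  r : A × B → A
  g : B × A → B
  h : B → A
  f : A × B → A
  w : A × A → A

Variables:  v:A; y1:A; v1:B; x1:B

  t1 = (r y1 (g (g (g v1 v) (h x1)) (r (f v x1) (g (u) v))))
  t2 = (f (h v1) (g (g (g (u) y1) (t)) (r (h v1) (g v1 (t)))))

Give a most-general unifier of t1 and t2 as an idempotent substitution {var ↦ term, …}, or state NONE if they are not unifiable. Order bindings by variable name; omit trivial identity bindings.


NONE (not unifiable)

head clash or occurs-check failure — not unifiable


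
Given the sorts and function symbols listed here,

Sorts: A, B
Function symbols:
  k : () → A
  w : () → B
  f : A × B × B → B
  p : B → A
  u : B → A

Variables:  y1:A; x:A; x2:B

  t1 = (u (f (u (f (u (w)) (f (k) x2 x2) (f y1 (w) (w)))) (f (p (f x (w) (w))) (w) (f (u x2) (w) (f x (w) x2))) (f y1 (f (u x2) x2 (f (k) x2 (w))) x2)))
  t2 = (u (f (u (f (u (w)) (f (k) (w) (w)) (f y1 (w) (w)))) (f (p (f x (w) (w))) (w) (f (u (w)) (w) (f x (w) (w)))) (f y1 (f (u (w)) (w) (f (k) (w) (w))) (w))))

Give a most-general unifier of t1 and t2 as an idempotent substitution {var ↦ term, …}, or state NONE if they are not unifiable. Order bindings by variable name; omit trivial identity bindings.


{x2 ↦ (w)}


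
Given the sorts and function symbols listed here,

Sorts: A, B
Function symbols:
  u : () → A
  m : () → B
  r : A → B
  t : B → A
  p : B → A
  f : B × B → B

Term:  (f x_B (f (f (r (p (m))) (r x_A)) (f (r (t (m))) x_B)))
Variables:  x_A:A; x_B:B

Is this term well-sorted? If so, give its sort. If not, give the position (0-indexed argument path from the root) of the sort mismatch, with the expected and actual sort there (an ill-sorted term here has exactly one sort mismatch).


well-sorted; sort = B

  x_B : B
          (m) : B
        (p (m)) : A
      (r (p (m))) : B
        x_A : A
      (r x_A) : B
    (f (r (p (m))) (r x_A)) : B
          (m) : B
        (t (m)) : A
      (r (t (m))) : B
      x_B : B
    (f (r (t (m))) x_B) : B
  (f (f (r (p (m))) (r x_A)) (f (r (t (m))) x_B)) : B
(f x_B (f (f (r (p (m))) (r x_A)) (f (r (t (m))) x_B))) : B


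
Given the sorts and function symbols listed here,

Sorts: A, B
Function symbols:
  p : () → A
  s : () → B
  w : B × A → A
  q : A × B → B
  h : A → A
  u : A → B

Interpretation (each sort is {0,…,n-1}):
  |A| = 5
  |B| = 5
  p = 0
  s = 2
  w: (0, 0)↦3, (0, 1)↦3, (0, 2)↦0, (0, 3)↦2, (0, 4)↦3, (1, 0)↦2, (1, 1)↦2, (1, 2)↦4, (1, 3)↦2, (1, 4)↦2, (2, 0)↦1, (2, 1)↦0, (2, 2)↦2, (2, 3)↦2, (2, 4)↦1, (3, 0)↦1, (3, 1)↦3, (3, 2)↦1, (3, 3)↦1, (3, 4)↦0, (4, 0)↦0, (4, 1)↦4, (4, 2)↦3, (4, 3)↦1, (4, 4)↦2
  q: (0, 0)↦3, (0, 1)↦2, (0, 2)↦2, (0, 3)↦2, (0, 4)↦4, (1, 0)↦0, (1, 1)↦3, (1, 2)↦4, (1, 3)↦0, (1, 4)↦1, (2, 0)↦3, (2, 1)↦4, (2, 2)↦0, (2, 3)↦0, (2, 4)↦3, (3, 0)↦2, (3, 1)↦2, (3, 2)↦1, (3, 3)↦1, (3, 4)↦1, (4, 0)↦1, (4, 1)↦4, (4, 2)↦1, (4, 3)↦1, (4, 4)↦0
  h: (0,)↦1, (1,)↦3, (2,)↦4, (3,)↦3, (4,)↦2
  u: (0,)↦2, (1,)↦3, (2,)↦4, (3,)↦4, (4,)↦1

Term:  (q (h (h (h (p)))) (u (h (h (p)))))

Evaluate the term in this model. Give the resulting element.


value = 1

  p = 0
  (h (p)) = h(0,) = 1
  (h (h (p))) = h(1,) = 3
  (h (h (h (p)))) = h(3,) = 3
  p = 0
  (h (p)) = h(0,) = 1
  (h (h (p))) = h(1,) = 3
  (u (h (h (p)))) = u(3,) = 4
  (q (h (h (h (p)))) (u (h (h (p))))) = q(3, 4) = 1


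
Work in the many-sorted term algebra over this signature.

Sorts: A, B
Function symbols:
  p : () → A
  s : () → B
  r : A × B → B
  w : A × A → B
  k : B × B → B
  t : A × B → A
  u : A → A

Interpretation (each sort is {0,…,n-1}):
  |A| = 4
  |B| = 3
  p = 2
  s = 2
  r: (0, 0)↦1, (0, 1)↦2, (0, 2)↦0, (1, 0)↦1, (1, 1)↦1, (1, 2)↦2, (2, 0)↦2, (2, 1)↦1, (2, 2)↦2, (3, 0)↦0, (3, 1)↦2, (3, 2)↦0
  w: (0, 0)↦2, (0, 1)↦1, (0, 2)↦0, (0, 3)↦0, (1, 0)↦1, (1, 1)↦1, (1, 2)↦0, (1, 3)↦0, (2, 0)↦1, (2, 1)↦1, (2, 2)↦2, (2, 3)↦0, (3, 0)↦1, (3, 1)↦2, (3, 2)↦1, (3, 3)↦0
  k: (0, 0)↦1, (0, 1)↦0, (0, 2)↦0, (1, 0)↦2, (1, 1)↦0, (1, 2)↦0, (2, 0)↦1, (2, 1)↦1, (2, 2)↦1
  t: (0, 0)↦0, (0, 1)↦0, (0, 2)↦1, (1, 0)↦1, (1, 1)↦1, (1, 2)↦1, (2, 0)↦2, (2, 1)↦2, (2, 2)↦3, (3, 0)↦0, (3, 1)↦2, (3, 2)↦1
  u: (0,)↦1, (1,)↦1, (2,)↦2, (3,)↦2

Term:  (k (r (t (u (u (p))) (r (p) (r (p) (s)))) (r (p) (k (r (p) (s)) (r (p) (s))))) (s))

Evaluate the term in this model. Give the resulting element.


value = 1

  p = 2
  (u (p)) = u(2,) = 2
  (u (u (p))) = u(2,) = 2
  p = 2
  p = 2
  s = 2
  (r (p) (s)) = r(2, 2) = 2
  (r (p) (r (p) (s))) = r(2, 2) = 2
  (t (u (u (p))) (r (p) (r (p) (s)))) = t(2, 2) = 3
  p = 2
  p = 2
  s = 2
  (r (p) (s)) = r(2, 2) = 2
  p = 2
  s = 2
  (r (p) (s)) = r(2, 2) = 2
  (k (r (p) (s)) (r (p) (s))) = k(2, 2) = 1
  (r (p) (k (r (p) (s)) (r (p) (s)))) = r(2, 1) = 1
  (r (t (u (u (p))) (r (p) (r (p) (s)))) (r (p) (k (r (p) (s)) (r (p) (s))))) = r(3, 1) = 2
  s = 2
  (k (r (t (u (u (p))) (r (p) (r (p) (s)))) (r (p) (k (r (p) (s)) (r (p) (s))))) (s)) = k(2, 2) = 1


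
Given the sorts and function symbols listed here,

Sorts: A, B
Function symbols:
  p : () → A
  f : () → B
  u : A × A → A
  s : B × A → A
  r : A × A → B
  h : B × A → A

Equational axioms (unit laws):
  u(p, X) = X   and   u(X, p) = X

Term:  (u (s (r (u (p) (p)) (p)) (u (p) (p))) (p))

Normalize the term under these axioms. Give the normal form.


1. (u (s (r (u (p) (p)) (p)) (u (p) (p))) (p))  →  (s (r (u (p) (p)) (p)) (u (p) (p)))
2. (s (r (u (p) (p)) (p)) (u (p) (p)))  →  (s (r (p) (p)) (u (p) (p)))
3. (s (r (p) (p)) (u (p) (p)))  →  (s (r (p) (p)) (p))

normal form = (s (r (p) (p)) (p))


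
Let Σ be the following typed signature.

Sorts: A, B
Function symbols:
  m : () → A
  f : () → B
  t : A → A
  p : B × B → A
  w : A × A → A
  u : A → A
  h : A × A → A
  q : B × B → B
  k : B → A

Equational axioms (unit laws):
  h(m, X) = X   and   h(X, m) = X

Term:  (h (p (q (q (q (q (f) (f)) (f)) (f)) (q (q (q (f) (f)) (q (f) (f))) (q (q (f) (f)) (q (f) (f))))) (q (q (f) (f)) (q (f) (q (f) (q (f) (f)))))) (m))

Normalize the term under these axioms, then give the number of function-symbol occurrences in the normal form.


size = 35

1. (h (p (q (q (q (q (f) (f)) (f)) (f)) (q (q (q (f) (f)) (q (f) (f))) (q (q (f) (f)) (q (f) (f))))) (q (q (f) (f)) (q (f) (q (f) (q (f) (f)))))) (m))  →  (p (q (q (q (q (f) (f)) (f)) (f)) (q (q (q (f) (f)) (q (f) (f))) (q (q (f) (f)) (q (f) (f))))) (q (q (f) (f)) (q (f) (q (f) (q (f) (f))))))
normal form: (p (q (q (q (q (f) (f)) (f)) (f)) (q (q (q (f) (f)) (q (f) (f))) (q (q (f) (f)) (q (f) (f))))) (q (q (f) (f)) (q (f) (q (f) (q (f) (f))))))


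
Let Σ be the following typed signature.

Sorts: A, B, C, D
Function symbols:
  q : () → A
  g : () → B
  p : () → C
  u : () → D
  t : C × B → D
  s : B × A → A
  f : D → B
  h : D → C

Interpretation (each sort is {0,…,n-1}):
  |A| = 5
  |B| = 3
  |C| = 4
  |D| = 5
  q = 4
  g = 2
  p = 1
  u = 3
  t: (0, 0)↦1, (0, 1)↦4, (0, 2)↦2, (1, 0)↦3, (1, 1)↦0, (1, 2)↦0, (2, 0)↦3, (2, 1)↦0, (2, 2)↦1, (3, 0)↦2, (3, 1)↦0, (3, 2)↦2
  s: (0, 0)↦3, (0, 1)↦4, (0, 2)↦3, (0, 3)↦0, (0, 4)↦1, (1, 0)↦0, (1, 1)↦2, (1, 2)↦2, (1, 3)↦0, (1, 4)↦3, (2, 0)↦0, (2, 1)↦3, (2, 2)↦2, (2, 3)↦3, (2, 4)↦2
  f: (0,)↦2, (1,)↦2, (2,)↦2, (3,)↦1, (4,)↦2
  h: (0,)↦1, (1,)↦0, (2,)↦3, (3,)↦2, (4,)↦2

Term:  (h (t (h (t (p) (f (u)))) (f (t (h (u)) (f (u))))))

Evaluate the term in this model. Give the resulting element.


value = 1

  p = 1
  u = 3
  (f (u)) = f(3,) = 1
  (t (p) (f (u))) = t(1, 1) = 0
  (h (t (p) (f (u)))) = h(0,) = 1
  u = 3
  (h (u)) = h(3,) = 2
  u = 3
  (f (u)) = f(3,) = 1
  (t (h (u)) (f (u))) = t(2, 1) = 0
  (f (t (h (u)) (f (u)))) = f(0,) = 2
  (t (h (t (p) (f (u)))) (f (t (h (u)) (f (u))))) = t(1, 2) = 0
  (h (t (h (t (p) (f (u)))) (f (t (h (u)) (f (u)))))) = h(0,) = 1


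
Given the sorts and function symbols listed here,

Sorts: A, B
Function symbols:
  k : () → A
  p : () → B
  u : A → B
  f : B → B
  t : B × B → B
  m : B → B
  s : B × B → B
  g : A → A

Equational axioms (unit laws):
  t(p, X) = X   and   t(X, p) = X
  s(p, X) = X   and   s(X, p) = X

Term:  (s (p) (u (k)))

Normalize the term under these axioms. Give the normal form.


1. (s (p) (u (k)))  →  (u (k))

normal form = (u (k))


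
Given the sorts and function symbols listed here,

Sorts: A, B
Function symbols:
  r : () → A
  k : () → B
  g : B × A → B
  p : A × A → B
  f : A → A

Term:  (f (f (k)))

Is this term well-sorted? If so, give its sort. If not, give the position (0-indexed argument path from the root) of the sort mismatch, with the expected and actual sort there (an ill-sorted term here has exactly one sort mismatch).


ill-sorted at position [0, 0]: expected A, got B

    (k) : B
  (f (k)) : ✗ arg 0 at [0, 0] has sort B, expected A


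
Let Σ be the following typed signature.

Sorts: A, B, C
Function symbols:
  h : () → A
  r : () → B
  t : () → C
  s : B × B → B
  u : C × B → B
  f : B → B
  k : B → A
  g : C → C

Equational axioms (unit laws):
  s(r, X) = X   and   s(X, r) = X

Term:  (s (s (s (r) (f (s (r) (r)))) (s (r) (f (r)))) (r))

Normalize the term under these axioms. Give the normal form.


1. (s (s (s (r) (f (s (r) (r)))) (s (r) (f (r)))) (r))  →  (s (s (r) (f (s (r) (r)))) (s (r) (f (r))))
2. (s (s (r) (f (s (r) (r)))) (s (r) (f (r))))  →  (s (f (s (r) (r))) (s (r) (f (r))))
3. (s (f (s (r) (r))) (s (r) (f (r))))  →  (s (f (r)) (s (r) (f (r))))
4. (s (f (r)) (s (r) (f (r))))  →  (s (f (r)) (f (r)))

normal form = (s (f (r)) (f (r)))


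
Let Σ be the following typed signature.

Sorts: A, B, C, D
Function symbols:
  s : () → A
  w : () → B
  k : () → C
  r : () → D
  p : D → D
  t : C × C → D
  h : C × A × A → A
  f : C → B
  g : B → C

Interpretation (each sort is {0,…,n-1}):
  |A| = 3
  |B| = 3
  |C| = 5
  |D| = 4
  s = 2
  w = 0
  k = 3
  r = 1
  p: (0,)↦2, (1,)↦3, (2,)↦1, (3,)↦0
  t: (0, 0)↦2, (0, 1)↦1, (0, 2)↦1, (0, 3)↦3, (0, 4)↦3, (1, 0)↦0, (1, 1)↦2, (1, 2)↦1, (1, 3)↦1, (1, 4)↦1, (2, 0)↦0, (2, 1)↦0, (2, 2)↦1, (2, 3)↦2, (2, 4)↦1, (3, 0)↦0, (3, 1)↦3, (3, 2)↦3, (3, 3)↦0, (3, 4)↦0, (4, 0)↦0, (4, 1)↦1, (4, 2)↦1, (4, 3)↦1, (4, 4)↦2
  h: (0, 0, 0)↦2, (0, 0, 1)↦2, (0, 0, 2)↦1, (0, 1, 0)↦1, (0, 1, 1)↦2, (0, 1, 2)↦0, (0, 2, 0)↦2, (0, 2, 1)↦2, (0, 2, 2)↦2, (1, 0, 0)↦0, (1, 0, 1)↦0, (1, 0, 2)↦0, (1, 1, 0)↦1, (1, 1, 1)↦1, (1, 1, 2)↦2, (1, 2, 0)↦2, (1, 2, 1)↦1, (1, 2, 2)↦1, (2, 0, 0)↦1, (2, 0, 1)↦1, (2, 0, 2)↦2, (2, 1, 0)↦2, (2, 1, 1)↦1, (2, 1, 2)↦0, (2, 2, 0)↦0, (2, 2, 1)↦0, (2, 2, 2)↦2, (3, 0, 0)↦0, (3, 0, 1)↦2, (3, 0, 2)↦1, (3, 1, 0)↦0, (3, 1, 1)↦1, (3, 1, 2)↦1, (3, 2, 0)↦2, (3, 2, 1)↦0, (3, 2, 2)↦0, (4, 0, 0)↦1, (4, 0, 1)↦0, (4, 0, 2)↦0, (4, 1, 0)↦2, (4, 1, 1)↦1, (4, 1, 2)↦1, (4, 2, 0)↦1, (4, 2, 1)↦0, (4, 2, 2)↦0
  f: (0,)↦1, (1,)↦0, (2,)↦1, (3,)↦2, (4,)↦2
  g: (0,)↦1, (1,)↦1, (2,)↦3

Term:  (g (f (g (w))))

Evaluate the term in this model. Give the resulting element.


value = 1

  w = 0
  (g (w)) = g(0,) = 1
  (f (g (w))) = f(1,) = 0
  (g (f (g (w)))) = g(0,) = 1


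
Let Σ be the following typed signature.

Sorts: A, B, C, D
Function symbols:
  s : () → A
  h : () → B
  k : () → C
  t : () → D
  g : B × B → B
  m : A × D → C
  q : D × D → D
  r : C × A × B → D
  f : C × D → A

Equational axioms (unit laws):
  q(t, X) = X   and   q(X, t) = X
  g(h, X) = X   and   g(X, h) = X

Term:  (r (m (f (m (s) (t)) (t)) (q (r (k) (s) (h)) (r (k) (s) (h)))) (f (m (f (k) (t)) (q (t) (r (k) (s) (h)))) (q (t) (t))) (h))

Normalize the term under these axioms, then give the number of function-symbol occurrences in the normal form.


1. (r (m (f (m (s) (t)) (t)) (q (r (k) (s) (h)) (r (k) (s) (h)))) (f (m (f (k) (t)) (q (t) (r (k) (s) (h)))) (q (t) (t))) (h))  →  (r (m (f (m (s) (t)) (t)) (q (r (k) (s) (h)) (r (k) (s) (h)))) (f (m (f (k) (t)) (r (k) (s) (h))) (q (t) (t))) (h))
2. (r (m (f (m (s) (t)) (t)) (q (r (k) (s) (h)) (r (k) (s) (h)))) (f (m (f (k) (t)) (r (k) (s) (h))) (q (t) (t))) (h))  →  (r (m (f (m (s) (t)) (t)) (q (r (k) (s) (h)) (r (k) (s) (h)))) (f (m (f (k) (t)) (r (k) (s) (h))) (t)) (h))
normal form: (r (m (f (m (s) (t)) (t)) (q (r (k) (s) (h)) (r (k) (s) (h)))) (f (m (f (k) (t)) (r (k) (s) (h))) (t)) (h))

size = 27


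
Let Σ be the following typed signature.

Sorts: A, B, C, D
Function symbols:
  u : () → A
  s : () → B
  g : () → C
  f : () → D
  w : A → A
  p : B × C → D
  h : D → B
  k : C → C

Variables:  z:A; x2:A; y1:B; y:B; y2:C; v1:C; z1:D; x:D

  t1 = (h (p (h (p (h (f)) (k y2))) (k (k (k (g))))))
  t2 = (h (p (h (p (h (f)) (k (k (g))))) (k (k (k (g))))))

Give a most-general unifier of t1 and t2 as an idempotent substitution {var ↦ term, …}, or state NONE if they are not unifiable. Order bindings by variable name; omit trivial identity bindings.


{y2 ↦ (k (g))}


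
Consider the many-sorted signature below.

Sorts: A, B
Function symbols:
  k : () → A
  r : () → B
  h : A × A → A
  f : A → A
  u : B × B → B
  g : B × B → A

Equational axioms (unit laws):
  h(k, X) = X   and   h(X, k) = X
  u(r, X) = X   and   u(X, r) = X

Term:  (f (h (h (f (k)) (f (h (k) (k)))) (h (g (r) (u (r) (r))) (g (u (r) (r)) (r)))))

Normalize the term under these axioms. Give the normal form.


normal form = (f (h (h (f (k)) (f (k))) (h (g (r) (r)) (g (r) (r)))))

1. (f (h (h (f (k)) (f (h (k) (k)))) (h (g (r) (u (r) (r))) (g (u (r) (r)) (r)))))  →  (f (h (h (f (k)) (f (k))) (h (g (r) (u (r) (r))) (g (u (r) (r)) (r)))))
2. (f (h (h (f (k)) (f (k))) (h (g (r) (u (r) (r))) (g (u (r) (r)) (r)))))  →  (f (h (h (f (k)) (f (k))) (h (g (r) (r)) (g (u (r) (r)) (r)))))
3. (f (h (h (f (k)) (f (k))) (h (g (r) (r)) (g (u (r) (r)) (r)))))  →  (f (h (h (f (k)) (f (k))) (h (g (r) (r)) (g (r) (r)))))


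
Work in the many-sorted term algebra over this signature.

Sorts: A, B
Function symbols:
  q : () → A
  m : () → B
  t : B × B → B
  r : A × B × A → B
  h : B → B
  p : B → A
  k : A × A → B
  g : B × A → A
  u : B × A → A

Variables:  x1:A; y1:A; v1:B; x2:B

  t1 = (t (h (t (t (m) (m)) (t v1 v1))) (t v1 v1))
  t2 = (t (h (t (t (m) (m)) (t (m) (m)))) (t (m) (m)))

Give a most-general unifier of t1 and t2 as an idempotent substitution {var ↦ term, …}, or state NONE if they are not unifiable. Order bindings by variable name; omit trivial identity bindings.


{v1 ↦ (m)}


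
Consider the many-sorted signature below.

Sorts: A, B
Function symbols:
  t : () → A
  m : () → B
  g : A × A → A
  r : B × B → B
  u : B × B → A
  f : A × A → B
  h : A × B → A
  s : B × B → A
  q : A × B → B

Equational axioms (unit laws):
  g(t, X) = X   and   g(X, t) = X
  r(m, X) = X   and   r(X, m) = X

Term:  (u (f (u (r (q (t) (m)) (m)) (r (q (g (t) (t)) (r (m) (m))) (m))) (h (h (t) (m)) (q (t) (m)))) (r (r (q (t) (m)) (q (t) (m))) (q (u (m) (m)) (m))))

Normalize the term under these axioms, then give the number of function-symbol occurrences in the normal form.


1. (u (f (u (r (q (t) (m)) (m)) (r (q (g (t) (t)) (r (m) (m))) (m))) (h (h (t) (m)) (q (t) (m)))) (r (r (q (t) (m)) (q (t) (m))) (q (u (m) (m)) (m))))  →  (u (f (u (q (t) (m)) (r (q (g (t) (t)) (r (m) (m))) (m))) (h (h (t) (m)) (q (t) (m)))) (r (r (q (t) (m)) (q (t) (m))) (q (u (m) (m)) (m))))
2. (u (f (u (q (t) (m)) (r (q (g (t) (t)) (r (m) (m))) (m))) (h (h (t) (m)) (q (t) (m)))) (r (r (q (t) (m)) (q (t) (m))) (q (u (m) (m)) (m))))  →  (u (f (u (q (t) (m)) (q (g (t) (t)) (r (m) (m)))) (h (h (t) (m)) (q (t) (m)))) (r (r (q (t) (m)) (q (t) (m))) (q (u (m) (m)) (m))))
3. (u (f (u (q (t) (m)) (q (g (t) (t)) (r (m) (m)))) (h (h (t) (m)) (q (t) (m)))) (r (r (q (t) (m)) (q (t) (m))) (q (u (m) (m)) (m))))  →  (u (f (u (q (t) (m)) (q (t) (r (m) (m)))) (h (h (t) (m)) (q (t) (m)))) (r (r (q (t) (m)) (q (t) (m))) (q (u (m) (m)) (m))))
4. (u (f (u (q (t) (m)) (q (t) (r (m) (m)))) (h (h (t) (m)) (q (t) (m)))) (r (r (q (t) (m)) (q (t) (m))) (q (u (m) (m)) (m))))  →  (u (f (u (q (t) (m)) (q (t) (m))) (h (h (t) (m)) (q (t) (m)))) (r (r (q (t) (m)) (q (t) (m))) (q (u (m) (m)) (m))))
normal form: (u (f (u (q (t) (m)) (q (t) (m))) (h (h (t) (m)) (q (t) (m)))) (r (r (q (t) (m)) (q (t) (m))) (q (u (m) (m)) (m))))

size = 29


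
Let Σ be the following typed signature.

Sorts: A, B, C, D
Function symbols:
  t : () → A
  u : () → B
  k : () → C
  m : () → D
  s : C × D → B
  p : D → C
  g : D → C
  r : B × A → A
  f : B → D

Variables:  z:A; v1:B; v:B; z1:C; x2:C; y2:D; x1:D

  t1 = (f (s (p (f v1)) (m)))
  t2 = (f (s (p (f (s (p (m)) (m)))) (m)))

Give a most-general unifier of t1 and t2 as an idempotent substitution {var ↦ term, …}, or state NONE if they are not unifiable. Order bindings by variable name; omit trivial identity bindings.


{v1 ↦ (s (p (m)) (m))}


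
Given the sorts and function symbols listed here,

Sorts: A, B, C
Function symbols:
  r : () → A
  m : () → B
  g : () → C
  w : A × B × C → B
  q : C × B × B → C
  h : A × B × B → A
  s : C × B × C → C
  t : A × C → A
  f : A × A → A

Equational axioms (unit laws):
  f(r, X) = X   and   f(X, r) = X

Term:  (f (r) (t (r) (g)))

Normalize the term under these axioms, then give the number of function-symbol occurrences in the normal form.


size = 3

1. (f (r) (t (r) (g)))  →  (t (r) (g))
normal form: (t (r) (g))


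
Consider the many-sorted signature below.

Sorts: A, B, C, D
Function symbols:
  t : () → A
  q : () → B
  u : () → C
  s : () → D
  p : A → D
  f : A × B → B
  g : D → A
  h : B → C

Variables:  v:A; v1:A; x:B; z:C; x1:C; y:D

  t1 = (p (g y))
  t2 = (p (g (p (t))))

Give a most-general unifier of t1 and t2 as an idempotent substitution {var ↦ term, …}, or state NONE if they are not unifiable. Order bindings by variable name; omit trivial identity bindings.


{y ↦ (p (t))}


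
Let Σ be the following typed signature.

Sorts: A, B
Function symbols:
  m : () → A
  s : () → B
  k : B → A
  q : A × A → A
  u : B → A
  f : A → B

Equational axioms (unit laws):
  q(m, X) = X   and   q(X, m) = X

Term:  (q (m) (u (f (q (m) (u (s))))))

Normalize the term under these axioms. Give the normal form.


normal form = (u (f (u (s))))

1. (q (m) (u (f (q (m) (u (s))))))  →  (u (f (q (m) (u (s)))))
2. (u (f (q (m) (u (s)))))  →  (u (f (u (s))))


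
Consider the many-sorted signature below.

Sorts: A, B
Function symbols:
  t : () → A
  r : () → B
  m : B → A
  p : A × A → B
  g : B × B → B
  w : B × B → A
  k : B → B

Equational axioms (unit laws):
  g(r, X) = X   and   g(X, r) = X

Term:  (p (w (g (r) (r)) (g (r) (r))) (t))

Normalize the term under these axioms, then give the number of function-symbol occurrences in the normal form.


size = 5

1. (p (w (g (r) (r)) (g (r) (r))) (t))  →  (p (w (r) (g (r) (r))) (t))
2. (p (w (r) (g (r) (r))) (t))  →  (p (w (r) (r)) (t))
normal form: (p (w (r) (r)) (t))


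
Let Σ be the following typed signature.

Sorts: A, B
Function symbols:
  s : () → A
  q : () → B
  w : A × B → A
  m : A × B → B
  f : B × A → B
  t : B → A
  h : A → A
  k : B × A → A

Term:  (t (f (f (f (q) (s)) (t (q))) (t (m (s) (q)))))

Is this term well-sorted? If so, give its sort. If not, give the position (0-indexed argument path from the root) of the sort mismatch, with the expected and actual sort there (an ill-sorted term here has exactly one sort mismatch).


well-sorted; sort = A

        (q) : B
        (s) : A
      (f (q) (s)) : B
        (q) : B
      (t (q)) : A
    (f (f (q) (s)) (t (q))) : B
        (s) : A
        (q) : B
      (m (s) (q)) : B
    (t (m (s) (q))) : A
  (f (f (f (q) (s)) (t (q))) (t (m (s) (q)))) : B
(t (f (f (f (q) (s)) (t (q))) (t (m (s) (q))))) : A


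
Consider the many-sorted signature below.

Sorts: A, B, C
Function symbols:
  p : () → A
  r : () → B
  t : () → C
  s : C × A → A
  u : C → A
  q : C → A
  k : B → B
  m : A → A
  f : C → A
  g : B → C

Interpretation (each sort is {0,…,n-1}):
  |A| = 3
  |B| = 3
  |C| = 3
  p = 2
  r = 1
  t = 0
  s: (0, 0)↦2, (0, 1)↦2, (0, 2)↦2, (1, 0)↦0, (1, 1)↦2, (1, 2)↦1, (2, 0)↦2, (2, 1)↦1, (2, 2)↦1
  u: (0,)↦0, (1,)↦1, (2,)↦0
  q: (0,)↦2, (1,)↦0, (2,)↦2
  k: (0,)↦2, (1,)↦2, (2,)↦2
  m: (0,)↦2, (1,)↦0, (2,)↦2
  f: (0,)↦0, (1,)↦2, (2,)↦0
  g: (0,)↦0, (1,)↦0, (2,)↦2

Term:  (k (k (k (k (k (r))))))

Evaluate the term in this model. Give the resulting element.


  r = 1
  (k (r)) = k(1,) = 2
  (k (k (r))) = k(2,) = 2
  (k (k (k (r)))) = k(2,) = 2
  (k (k (k (k (r))))) = k(2,) = 2
  (k (k (k (k (k (r)))))) = k(2,) = 2

value = 2


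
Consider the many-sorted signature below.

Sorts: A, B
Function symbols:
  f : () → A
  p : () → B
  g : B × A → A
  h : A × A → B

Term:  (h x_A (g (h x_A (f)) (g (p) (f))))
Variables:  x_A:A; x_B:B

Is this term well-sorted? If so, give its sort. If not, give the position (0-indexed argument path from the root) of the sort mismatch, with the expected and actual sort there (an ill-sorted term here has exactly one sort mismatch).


well-sorted; sort = B

  x_A : A
      x_A : A
      (f) : A
    (h x_A (f)) : B
      (p) : B
      (f) : A
    (g (p) (f)) : A
  (g (h x_A (f)) (g (p) (f))) : A
(h x_A (g (h x_A (f)) (g (p) (f)))) : B


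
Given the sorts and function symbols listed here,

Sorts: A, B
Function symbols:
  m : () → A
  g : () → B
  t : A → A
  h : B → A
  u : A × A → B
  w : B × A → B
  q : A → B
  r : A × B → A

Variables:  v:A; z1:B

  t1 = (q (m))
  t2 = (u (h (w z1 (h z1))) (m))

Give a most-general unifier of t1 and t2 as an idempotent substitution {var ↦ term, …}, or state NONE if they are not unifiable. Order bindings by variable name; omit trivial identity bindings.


NONE (not unifiable)

head clash or occurs-check failure — not unifiable


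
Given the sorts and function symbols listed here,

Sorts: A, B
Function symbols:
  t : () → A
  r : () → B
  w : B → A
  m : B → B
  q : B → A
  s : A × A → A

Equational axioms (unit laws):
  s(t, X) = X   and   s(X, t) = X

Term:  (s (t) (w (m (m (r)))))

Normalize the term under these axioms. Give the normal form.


normal form = (w (m (m (r))))

1. (s (t) (w (m (m (r)))))  →  (w (m (m (r))))


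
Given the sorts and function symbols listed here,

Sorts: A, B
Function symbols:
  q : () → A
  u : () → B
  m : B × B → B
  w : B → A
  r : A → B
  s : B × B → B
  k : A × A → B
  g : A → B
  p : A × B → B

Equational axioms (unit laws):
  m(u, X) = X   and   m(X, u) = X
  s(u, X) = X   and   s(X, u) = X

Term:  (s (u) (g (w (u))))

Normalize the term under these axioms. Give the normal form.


normal form = (g (w (u)))

1. (s (u) (g (w (u))))  →  (g (w (u)))


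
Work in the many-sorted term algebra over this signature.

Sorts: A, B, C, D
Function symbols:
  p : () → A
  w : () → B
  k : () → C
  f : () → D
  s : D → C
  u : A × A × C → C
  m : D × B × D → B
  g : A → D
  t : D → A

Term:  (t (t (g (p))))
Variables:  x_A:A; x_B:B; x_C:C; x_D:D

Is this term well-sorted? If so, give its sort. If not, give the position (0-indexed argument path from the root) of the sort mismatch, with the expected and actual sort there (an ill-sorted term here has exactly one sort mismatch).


      (p) : A
    (g (p)) : D
  (t (g (p))) : A
(t (t (g (p)))) : ✗ arg 0 at [0] has sort A, expected D

ill-sorted at position [0]: expected D, got A


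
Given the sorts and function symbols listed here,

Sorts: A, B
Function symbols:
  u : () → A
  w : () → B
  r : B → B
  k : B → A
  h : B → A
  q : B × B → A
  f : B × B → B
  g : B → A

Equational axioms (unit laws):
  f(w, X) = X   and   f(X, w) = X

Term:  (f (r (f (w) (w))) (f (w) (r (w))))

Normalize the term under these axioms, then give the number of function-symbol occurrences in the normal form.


size = 5

1. (f (r (f (w) (w))) (f (w) (r (w))))  →  (f (r (w)) (f (w) (r (w))))
2. (f (r (w)) (f (w) (r (w))))  →  (f (r (w)) (r (w)))
normal form: (f (r (w)) (r (w)))


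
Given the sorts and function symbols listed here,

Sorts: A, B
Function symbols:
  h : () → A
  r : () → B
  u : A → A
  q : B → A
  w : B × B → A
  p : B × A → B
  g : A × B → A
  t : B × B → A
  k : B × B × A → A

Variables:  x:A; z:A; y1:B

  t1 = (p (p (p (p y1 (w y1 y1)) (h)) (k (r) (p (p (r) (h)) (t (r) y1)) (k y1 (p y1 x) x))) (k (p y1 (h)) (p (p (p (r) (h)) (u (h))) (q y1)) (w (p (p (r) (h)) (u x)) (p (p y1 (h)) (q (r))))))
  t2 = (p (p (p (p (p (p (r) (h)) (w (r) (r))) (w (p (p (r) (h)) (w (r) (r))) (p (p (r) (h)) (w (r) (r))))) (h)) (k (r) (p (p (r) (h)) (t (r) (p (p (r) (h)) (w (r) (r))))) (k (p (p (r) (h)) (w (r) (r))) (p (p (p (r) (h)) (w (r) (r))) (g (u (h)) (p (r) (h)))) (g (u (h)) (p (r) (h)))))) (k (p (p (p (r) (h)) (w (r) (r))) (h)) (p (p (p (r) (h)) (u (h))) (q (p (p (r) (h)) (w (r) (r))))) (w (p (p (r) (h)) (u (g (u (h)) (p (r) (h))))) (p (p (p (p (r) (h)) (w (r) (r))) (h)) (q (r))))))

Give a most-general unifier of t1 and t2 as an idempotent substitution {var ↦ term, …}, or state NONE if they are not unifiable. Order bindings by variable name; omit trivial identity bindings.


{x ↦ (g (u (h)) (p (r) (h))), y1 ↦ (p (p (r) (h)) (w (r) (r)))}
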